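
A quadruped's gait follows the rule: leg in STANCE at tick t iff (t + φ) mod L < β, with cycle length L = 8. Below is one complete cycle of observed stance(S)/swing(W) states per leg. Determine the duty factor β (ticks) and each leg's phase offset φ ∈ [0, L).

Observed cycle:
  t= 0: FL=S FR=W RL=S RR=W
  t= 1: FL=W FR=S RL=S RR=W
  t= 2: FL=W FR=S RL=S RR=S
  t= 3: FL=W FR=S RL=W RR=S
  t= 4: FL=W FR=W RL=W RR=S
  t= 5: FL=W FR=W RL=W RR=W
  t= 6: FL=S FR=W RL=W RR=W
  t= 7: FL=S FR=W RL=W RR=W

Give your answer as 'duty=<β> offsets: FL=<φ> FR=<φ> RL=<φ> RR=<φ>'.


duty=3 offsets: FL=2 FR=7 RL=0 RR=6

duty β = stance ticks per leg = 3
FL: stance ticks = 3; W→S at t=6 → φ=2
FR: stance ticks = 3; W→S at t=1 → φ=7
RL: stance ticks = 3; W→S at t=0 → φ=0
RR: stance ticks = 3; W→S at t=2 → φ=6


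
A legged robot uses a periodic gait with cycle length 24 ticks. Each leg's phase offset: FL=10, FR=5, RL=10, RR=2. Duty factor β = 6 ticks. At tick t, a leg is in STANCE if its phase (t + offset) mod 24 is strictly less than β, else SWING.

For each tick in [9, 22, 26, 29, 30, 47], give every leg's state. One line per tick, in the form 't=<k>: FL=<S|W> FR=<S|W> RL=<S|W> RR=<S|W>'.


t=9: phase=(19,14,19,11) vs β=6 → FL=W FR=W RL=W RR=W
t=22: phase=(8,3,8,0) vs β=6 → FL=W FR=S RL=W RR=S
t=26: phase=(12,7,12,4) vs β=6 → FL=W FR=W RL=W RR=S
t=29: phase=(15,10,15,7) vs β=6 → FL=W FR=W RL=W RR=W
t=30: phase=(16,11,16,8) vs β=6 → FL=W FR=W RL=W RR=W
t=47: phase=(9,4,9,1) vs β=6 → FL=W FR=S RL=W RR=S

t=9: FL=W FR=W RL=W RR=W
t=22: FL=W FR=S RL=W RR=S
t=26: FL=W FR=W RL=W RR=S
t=29: FL=W FR=W RL=W RR=W
t=30: FL=W FR=W RL=W RR=W
t=47: FL=W FR=S RL=W RR=S


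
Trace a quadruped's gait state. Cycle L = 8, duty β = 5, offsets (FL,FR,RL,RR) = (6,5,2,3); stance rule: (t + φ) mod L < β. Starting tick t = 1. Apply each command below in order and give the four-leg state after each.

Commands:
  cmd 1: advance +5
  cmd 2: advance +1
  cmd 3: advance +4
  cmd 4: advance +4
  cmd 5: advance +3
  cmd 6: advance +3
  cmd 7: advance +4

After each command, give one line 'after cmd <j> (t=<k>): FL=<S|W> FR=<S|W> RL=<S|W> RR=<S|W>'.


start t=1: FL=W FR=W RL=S RR=S
cmd 1: advance +5 → t=6, phase=(4,3,0,1) → FL=S FR=S RL=S RR=S
cmd 2: advance +1 → t=7, phase=(5,4,1,2) → FL=W FR=S RL=S RR=S
cmd 3: advance +4 → t=11, phase=(1,0,5,6) → FL=S FR=S RL=W RR=W
cmd 4: advance +4 → t=15, phase=(5,4,1,2) → FL=W FR=S RL=S RR=S
cmd 5: advance +3 → t=18, phase=(0,7,4,5) → FL=S FR=W RL=S RR=W
cmd 6: advance +3 → t=21, phase=(3,2,7,0) → FL=S FR=S RL=W RR=S
cmd 7: advance +4 → t=25, phase=(7,6,3,4) → FL=W FR=W RL=S RR=S

after cmd 1 (t=6): FL=S FR=S RL=S RR=S
after cmd 2 (t=7): FL=W FR=S RL=S RR=S
after cmd 3 (t=11): FL=S FR=S RL=W RR=W
after cmd 4 (t=15): FL=W FR=S RL=S RR=S
after cmd 5 (t=18): FL=S FR=W RL=S RR=W
after cmd 6 (t=21): FL=S FR=S RL=W RR=S
after cmd 7 (t=25): FL=W FR=W RL=S RR=S


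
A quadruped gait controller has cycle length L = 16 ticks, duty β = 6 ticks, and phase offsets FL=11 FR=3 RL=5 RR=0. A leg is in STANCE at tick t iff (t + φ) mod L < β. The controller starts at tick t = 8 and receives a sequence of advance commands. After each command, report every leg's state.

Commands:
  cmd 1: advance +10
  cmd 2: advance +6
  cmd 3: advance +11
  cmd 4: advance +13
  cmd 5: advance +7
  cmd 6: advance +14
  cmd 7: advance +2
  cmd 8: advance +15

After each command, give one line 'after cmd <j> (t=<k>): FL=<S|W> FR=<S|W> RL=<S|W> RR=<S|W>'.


start t=8: FL=S FR=W RL=W RR=W
cmd 1: advance +10 → t=18, phase=(13,5,7,2) → FL=W FR=S RL=W RR=S
cmd 2: advance +6 → t=24, phase=(3,11,13,8) → FL=S FR=W RL=W RR=W
cmd 3: advance +11 → t=35, phase=(14,6,8,3) → FL=W FR=W RL=W RR=S
cmd 4: advance +13 → t=48, phase=(11,3,5,0) → FL=W FR=S RL=S RR=S
cmd 5: advance +7 → t=55, phase=(2,10,12,7) → FL=S FR=W RL=W RR=W
cmd 6: advance +14 → t=69, phase=(0,8,10,5) → FL=S FR=W RL=W RR=S
cmd 7: advance +2 → t=71, phase=(2,10,12,7) → FL=S FR=W RL=W RR=W
cmd 8: advance +15 → t=86, phase=(1,9,11,6) → FL=S FR=W RL=W RR=W

after cmd 1 (t=18): FL=W FR=S RL=W RR=S
after cmd 2 (t=24): FL=S FR=W RL=W RR=W
after cmd 3 (t=35): FL=W FR=W RL=W RR=S
after cmd 4 (t=48): FL=W FR=S RL=S RR=S
after cmd 5 (t=55): FL=S FR=W RL=W RR=W
after cmd 6 (t=69): FL=S FR=W RL=W RR=S
after cmd 7 (t=71): FL=S FR=W RL=W RR=W
after cmd 8 (t=86): FL=S FR=W RL=W RR=W


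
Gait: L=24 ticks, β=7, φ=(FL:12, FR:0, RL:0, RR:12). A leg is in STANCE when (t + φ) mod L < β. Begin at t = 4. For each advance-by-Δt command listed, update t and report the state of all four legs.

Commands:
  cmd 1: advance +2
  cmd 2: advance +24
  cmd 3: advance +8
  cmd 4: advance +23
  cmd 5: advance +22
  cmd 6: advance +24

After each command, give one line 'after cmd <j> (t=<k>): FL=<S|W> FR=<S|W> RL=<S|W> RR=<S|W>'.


after cmd 1 (t=6): FL=W FR=S RL=S RR=W
after cmd 2 (t=30): FL=W FR=S RL=S RR=W
after cmd 3 (t=38): FL=S FR=W RL=W RR=S
after cmd 4 (t=61): FL=S FR=W RL=W RR=S
after cmd 5 (t=83): FL=W FR=W RL=W RR=W
after cmd 6 (t=107): FL=W FR=W RL=W RR=W

start t=4: FL=W FR=S RL=S RR=W
cmd 1: advance +2 → t=6, phase=(18,6,6,18) → FL=W FR=S RL=S RR=W
cmd 2: advance +24 → t=30, phase=(18,6,6,18) → FL=W FR=S RL=S RR=W
cmd 3: advance +8 → t=38, phase=(2,14,14,2) → FL=S FR=W RL=W RR=S
cmd 4: advance +23 → t=61, phase=(1,13,13,1) → FL=S FR=W RL=W RR=S
cmd 5: advance +22 → t=83, phase=(23,11,11,23) → FL=W FR=W RL=W RR=W
cmd 6: advance +24 → t=107, phase=(23,11,11,23) → FL=W FR=W RL=W RR=W


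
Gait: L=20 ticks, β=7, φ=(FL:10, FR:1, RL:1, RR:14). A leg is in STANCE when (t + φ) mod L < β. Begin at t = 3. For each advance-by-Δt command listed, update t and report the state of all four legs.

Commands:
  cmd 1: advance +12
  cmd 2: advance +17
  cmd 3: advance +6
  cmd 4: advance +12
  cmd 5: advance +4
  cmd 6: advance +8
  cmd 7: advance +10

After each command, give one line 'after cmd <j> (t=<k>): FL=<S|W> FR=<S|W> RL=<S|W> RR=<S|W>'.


start t=3: FL=W FR=S RL=S RR=W
cmd 1: advance +12 → t=15, phase=(5,16,16,9) → FL=S FR=W RL=W RR=W
cmd 2: advance +17 → t=32, phase=(2,13,13,6) → FL=S FR=W RL=W RR=S
cmd 3: advance +6 → t=38, phase=(8,19,19,12) → FL=W FR=W RL=W RR=W
cmd 4: advance +12 → t=50, phase=(0,11,11,4) → FL=S FR=W RL=W RR=S
cmd 5: advance +4 → t=54, phase=(4,15,15,8) → FL=S FR=W RL=W RR=W
cmd 6: advance +8 → t=62, phase=(12,3,3,16) → FL=W FR=S RL=S RR=W
cmd 7: advance +10 → t=72, phase=(2,13,13,6) → FL=S FR=W RL=W RR=S

after cmd 1 (t=15): FL=S FR=W RL=W RR=W
after cmd 2 (t=32): FL=S FR=W RL=W RR=S
after cmd 3 (t=38): FL=W FR=W RL=W RR=W
after cmd 4 (t=50): FL=S FR=W RL=W RR=S
after cmd 5 (t=54): FL=S FR=W RL=W RR=W
after cmd 6 (t=62): FL=W FR=S RL=S RR=W
after cmd 7 (t=72): FL=S FR=W RL=W RR=S


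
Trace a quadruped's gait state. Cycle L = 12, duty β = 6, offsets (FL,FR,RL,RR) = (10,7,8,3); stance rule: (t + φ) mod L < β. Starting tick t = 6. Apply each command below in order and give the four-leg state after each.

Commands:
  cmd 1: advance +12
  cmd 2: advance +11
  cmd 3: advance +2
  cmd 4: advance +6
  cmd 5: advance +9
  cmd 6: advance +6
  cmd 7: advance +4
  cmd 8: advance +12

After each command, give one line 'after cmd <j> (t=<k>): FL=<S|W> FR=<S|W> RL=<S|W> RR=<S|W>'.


start t=6: FL=S FR=S RL=S RR=W
cmd 1: advance +12 → t=18, phase=(4,1,2,9) → FL=S FR=S RL=S RR=W
cmd 2: advance +11 → t=29, phase=(3,0,1,8) → FL=S FR=S RL=S RR=W
cmd 3: advance +2 → t=31, phase=(5,2,3,10) → FL=S FR=S RL=S RR=W
cmd 4: advance +6 → t=37, phase=(11,8,9,4) → FL=W FR=W RL=W RR=S
cmd 5: advance +9 → t=46, phase=(8,5,6,1) → FL=W FR=S RL=W RR=S
cmd 6: advance +6 → t=52, phase=(2,11,0,7) → FL=S FR=W RL=S RR=W
cmd 7: advance +4 → t=56, phase=(6,3,4,11) → FL=W FR=S RL=S RR=W
cmd 8: advance +12 → t=68, phase=(6,3,4,11) → FL=W FR=S RL=S RR=W

after cmd 1 (t=18): FL=S FR=S RL=S RR=W
after cmd 2 (t=29): FL=S FR=S RL=S RR=W
after cmd 3 (t=31): FL=S FR=S RL=S RR=W
after cmd 4 (t=37): FL=W FR=W RL=W RR=S
after cmd 5 (t=46): FL=W FR=S RL=W RR=S
after cmd 6 (t=52): FL=S FR=W RL=S RR=W
after cmd 7 (t=56): FL=W FR=S RL=S RR=W
after cmd 8 (t=68): FL=W FR=S RL=S RR=W


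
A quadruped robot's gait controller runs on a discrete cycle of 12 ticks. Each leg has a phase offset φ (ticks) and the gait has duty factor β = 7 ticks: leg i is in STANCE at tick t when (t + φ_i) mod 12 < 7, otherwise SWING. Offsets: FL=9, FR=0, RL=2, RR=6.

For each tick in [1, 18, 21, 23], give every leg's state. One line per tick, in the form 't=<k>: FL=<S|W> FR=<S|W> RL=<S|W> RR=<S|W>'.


t=1: FL=W FR=S RL=S RR=W
t=18: FL=S FR=S RL=W RR=S
t=21: FL=S FR=W RL=W RR=S
t=23: FL=W FR=W RL=S RR=S

t=1: phase=(10,1,3,7) vs β=7 → FL=W FR=S RL=S RR=W
t=18: phase=(3,6,8,0) vs β=7 → FL=S FR=S RL=W RR=S
t=21: phase=(6,9,11,3) vs β=7 → FL=S FR=W RL=W RR=S
t=23: phase=(8,11,1,5) vs β=7 → FL=W FR=W RL=S RR=S


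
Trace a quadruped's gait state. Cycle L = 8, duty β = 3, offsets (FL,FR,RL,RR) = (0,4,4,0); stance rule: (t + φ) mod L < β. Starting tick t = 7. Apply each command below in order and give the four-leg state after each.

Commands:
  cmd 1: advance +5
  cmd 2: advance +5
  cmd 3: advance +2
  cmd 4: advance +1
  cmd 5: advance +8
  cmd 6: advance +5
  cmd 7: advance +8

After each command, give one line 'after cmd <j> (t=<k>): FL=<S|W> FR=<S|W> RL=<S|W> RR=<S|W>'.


start t=7: FL=W FR=W RL=W RR=W
cmd 1: advance +5 → t=12, phase=(4,0,0,4) → FL=W FR=S RL=S RR=W
cmd 2: advance +5 → t=17, phase=(1,5,5,1) → FL=S FR=W RL=W RR=S
cmd 3: advance +2 → t=19, phase=(3,7,7,3) → FL=W FR=W RL=W RR=W
cmd 4: advance +1 → t=20, phase=(4,0,0,4) → FL=W FR=S RL=S RR=W
cmd 5: advance +8 → t=28, phase=(4,0,0,4) → FL=W FR=S RL=S RR=W
cmd 6: advance +5 → t=33, phase=(1,5,5,1) → FL=S FR=W RL=W RR=S
cmd 7: advance +8 → t=41, phase=(1,5,5,1) → FL=S FR=W RL=W RR=S

after cmd 1 (t=12): FL=W FR=S RL=S RR=W
after cmd 2 (t=17): FL=S FR=W RL=W RR=S
after cmd 3 (t=19): FL=W FR=W RL=W RR=W
after cmd 4 (t=20): FL=W FR=S RL=S RR=W
after cmd 5 (t=28): FL=W FR=S RL=S RR=W
after cmd 6 (t=33): FL=S FR=W RL=W RR=S
after cmd 7 (t=41): FL=S FR=W RL=W RR=S


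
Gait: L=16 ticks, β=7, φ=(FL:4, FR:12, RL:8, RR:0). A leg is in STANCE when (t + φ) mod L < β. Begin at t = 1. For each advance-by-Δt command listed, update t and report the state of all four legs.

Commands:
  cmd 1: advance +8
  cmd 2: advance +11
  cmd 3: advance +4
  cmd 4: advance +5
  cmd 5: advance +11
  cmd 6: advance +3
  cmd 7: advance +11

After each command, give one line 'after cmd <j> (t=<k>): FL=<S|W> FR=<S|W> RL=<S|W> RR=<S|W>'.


after cmd 1 (t=9): FL=W FR=S RL=S RR=W
after cmd 2 (t=20): FL=W FR=S RL=W RR=S
after cmd 3 (t=24): FL=W FR=S RL=S RR=W
after cmd 4 (t=29): FL=S FR=W RL=S RR=W
after cmd 5 (t=40): FL=W FR=S RL=S RR=W
after cmd 6 (t=43): FL=W FR=W RL=S RR=W
after cmd 7 (t=54): FL=W FR=S RL=W RR=S

start t=1: FL=S FR=W RL=W RR=S
cmd 1: advance +8 → t=9, phase=(13,5,1,9) → FL=W FR=S RL=S RR=W
cmd 2: advance +11 → t=20, phase=(8,0,12,4) → FL=W FR=S RL=W RR=S
cmd 3: advance +4 → t=24, phase=(12,4,0,8) → FL=W FR=S RL=S RR=W
cmd 4: advance +5 → t=29, phase=(1,9,5,13) → FL=S FR=W RL=S RR=W
cmd 5: advance +11 → t=40, phase=(12,4,0,8) → FL=W FR=S RL=S RR=W
cmd 6: advance +3 → t=43, phase=(15,7,3,11) → FL=W FR=W RL=S RR=W
cmd 7: advance +11 → t=54, phase=(10,2,14,6) → FL=W FR=S RL=W RR=S


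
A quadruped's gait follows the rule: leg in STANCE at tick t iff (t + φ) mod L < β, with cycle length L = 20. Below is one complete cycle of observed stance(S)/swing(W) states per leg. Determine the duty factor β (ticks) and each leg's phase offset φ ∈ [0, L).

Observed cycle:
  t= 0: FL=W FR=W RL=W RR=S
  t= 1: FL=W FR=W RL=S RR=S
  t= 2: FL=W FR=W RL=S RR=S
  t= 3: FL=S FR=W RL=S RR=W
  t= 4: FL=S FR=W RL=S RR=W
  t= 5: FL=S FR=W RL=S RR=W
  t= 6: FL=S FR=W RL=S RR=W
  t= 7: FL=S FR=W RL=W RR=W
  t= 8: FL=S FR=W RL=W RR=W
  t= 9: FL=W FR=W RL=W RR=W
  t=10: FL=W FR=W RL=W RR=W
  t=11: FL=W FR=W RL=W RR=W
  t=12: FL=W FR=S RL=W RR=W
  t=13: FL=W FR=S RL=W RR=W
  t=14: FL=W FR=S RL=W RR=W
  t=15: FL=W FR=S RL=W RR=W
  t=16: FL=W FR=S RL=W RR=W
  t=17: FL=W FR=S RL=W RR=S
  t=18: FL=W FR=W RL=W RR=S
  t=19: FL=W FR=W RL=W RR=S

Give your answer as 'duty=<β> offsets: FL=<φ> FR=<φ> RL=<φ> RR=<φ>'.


duty=6 offsets: FL=17 FR=8 RL=19 RR=3

duty β = stance ticks per leg = 6
FL: stance ticks = 6; W→S at t=3 → φ=17
FR: stance ticks = 6; W→S at t=12 → φ=8
RL: stance ticks = 6; W→S at t=1 → φ=19
RR: stance ticks = 6; W→S at t=17 → φ=3


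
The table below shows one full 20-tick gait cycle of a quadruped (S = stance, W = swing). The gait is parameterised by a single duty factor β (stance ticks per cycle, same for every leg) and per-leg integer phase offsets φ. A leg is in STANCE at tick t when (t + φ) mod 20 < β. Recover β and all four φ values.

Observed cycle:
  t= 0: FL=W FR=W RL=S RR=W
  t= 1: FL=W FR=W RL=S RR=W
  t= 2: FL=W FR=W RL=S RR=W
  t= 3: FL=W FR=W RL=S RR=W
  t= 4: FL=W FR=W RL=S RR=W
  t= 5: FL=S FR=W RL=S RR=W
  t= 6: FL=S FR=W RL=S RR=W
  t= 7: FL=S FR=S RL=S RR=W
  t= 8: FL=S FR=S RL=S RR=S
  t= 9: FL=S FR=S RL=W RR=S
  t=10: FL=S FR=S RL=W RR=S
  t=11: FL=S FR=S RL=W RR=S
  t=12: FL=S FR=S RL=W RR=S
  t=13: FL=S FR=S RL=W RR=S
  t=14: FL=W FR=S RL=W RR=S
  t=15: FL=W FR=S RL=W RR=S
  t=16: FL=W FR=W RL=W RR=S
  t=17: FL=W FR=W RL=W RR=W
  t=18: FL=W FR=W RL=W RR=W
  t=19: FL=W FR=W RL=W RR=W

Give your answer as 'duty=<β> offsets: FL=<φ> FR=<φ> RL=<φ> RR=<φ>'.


duty=9 offsets: FL=15 FR=13 RL=0 RR=12

duty β = stance ticks per leg = 9
FL: stance ticks = 9; W→S at t=5 → φ=15
FR: stance ticks = 9; W→S at t=7 → φ=13
RL: stance ticks = 9; W→S at t=0 → φ=0
RR: stance ticks = 9; W→S at t=8 → φ=12


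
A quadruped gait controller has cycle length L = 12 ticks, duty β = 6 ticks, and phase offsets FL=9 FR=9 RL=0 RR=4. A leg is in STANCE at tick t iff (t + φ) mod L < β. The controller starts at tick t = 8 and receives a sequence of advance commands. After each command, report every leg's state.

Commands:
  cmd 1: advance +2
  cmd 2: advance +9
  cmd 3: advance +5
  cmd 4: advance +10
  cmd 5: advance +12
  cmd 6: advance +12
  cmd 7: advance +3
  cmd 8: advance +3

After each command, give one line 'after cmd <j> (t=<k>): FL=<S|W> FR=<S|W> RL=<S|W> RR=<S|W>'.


start t=8: FL=S FR=S RL=W RR=S
cmd 1: advance +2 → t=10, phase=(7,7,10,2) → FL=W FR=W RL=W RR=S
cmd 2: advance +9 → t=19, phase=(4,4,7,11) → FL=S FR=S RL=W RR=W
cmd 3: advance +5 → t=24, phase=(9,9,0,4) → FL=W FR=W RL=S RR=S
cmd 4: advance +10 → t=34, phase=(7,7,10,2) → FL=W FR=W RL=W RR=S
cmd 5: advance +12 → t=46, phase=(7,7,10,2) → FL=W FR=W RL=W RR=S
cmd 6: advance +12 → t=58, phase=(7,7,10,2) → FL=W FR=W RL=W RR=S
cmd 7: advance +3 → t=61, phase=(10,10,1,5) → FL=W FR=W RL=S RR=S
cmd 8: advance +3 → t=64, phase=(1,1,4,8) → FL=S FR=S RL=S RR=W

after cmd 1 (t=10): FL=W FR=W RL=W RR=S
after cmd 2 (t=19): FL=S FR=S RL=W RR=W
after cmd 3 (t=24): FL=W FR=W RL=S RR=S
after cmd 4 (t=34): FL=W FR=W RL=W RR=S
after cmd 5 (t=46): FL=W FR=W RL=W RR=S
after cmd 6 (t=58): FL=W FR=W RL=W RR=S
after cmd 7 (t=61): FL=W FR=W RL=S RR=S
after cmd 8 (t=64): FL=S FR=S RL=S RR=W


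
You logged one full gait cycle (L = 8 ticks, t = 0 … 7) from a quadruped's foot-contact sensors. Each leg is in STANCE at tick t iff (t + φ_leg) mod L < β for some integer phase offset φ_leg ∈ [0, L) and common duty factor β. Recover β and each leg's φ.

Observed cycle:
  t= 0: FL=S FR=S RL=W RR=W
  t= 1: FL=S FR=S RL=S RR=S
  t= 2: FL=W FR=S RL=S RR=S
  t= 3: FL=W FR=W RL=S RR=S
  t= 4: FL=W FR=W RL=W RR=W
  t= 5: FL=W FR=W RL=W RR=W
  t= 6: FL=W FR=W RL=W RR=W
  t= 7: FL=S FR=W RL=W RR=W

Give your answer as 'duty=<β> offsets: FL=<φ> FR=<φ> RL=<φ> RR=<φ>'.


duty β = stance ticks per leg = 3
FL: stance ticks = 3; W→S at t=7 → φ=1
FR: stance ticks = 3; W→S at t=0 → φ=0
RL: stance ticks = 3; W→S at t=1 → φ=7
RR: stance ticks = 3; W→S at t=1 → φ=7

duty=3 offsets: FL=1 FR=0 RL=7 RR=7


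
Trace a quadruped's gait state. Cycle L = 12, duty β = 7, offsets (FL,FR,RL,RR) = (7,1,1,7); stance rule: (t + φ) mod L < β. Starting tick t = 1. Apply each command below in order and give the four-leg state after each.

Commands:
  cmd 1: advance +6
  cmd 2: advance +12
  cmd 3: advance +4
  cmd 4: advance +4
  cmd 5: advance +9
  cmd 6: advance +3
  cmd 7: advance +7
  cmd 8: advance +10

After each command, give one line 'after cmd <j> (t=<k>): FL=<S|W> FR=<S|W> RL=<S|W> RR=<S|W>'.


after cmd 1 (t=7): FL=S FR=W RL=W RR=S
after cmd 2 (t=19): FL=S FR=W RL=W RR=S
after cmd 3 (t=23): FL=S FR=S RL=S RR=S
after cmd 4 (t=27): FL=W FR=S RL=S RR=W
after cmd 5 (t=36): FL=W FR=S RL=S RR=W
after cmd 6 (t=39): FL=W FR=S RL=S RR=W
after cmd 7 (t=46): FL=S FR=W RL=W RR=S
after cmd 8 (t=56): FL=S FR=W RL=W RR=S

start t=1: FL=W FR=S RL=S RR=W
cmd 1: advance +6 → t=7, phase=(2,8,8,2) → FL=S FR=W RL=W RR=S
cmd 2: advance +12 → t=19, phase=(2,8,8,2) → FL=S FR=W RL=W RR=S
cmd 3: advance +4 → t=23, phase=(6,0,0,6) → FL=S FR=S RL=S RR=S
cmd 4: advance +4 → t=27, phase=(10,4,4,10) → FL=W FR=S RL=S RR=W
cmd 5: advance +9 → t=36, phase=(7,1,1,7) → FL=W FR=S RL=S RR=W
cmd 6: advance +3 → t=39, phase=(10,4,4,10) → FL=W FR=S RL=S RR=W
cmd 7: advance +7 → t=46, phase=(5,11,11,5) → FL=S FR=W RL=W RR=S
cmd 8: advance +10 → t=56, phase=(3,9,9,3) → FL=S FR=W RL=W RR=S


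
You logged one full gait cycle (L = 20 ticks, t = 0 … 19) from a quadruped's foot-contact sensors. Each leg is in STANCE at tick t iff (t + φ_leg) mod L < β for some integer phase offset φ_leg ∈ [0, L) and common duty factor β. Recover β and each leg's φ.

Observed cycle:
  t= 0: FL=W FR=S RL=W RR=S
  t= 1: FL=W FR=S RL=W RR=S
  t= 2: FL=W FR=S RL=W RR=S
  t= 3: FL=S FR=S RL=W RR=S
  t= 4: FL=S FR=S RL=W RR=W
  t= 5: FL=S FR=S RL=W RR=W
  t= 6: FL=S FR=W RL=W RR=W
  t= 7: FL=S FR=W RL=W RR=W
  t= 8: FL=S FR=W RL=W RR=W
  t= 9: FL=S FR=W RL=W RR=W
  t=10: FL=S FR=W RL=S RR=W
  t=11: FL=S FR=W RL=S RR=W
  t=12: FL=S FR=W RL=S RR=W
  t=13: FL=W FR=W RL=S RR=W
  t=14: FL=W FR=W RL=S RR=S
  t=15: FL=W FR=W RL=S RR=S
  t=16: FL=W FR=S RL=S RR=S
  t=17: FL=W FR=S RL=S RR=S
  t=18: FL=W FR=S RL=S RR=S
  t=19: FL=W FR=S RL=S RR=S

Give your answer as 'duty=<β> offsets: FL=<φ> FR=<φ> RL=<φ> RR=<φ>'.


duty=10 offsets: FL=17 FR=4 RL=10 RR=6

duty β = stance ticks per leg = 10
FL: stance ticks = 10; W→S at t=3 → φ=17
FR: stance ticks = 10; W→S at t=16 → φ=4
RL: stance ticks = 10; W→S at t=10 → φ=10
RR: stance ticks = 10; W→S at t=14 → φ=6


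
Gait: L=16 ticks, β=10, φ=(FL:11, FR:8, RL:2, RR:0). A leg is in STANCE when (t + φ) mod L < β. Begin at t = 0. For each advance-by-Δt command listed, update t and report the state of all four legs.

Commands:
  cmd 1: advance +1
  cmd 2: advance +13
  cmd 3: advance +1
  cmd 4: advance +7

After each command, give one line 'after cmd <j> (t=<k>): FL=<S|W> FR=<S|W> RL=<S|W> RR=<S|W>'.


after cmd 1 (t=1): FL=W FR=S RL=S RR=S
after cmd 2 (t=14): FL=S FR=S RL=S RR=W
after cmd 3 (t=15): FL=W FR=S RL=S RR=W
after cmd 4 (t=22): FL=S FR=W RL=S RR=S

start t=0: FL=W FR=S RL=S RR=S
cmd 1: advance +1 → t=1, phase=(12,9,3,1) → FL=W FR=S RL=S RR=S
cmd 2: advance +13 → t=14, phase=(9,6,0,14) → FL=S FR=S RL=S RR=W
cmd 3: advance +1 → t=15, phase=(10,7,1,15) → FL=W FR=S RL=S RR=W
cmd 4: advance +7 → t=22, phase=(1,14,8,6) → FL=S FR=W RL=S RR=S


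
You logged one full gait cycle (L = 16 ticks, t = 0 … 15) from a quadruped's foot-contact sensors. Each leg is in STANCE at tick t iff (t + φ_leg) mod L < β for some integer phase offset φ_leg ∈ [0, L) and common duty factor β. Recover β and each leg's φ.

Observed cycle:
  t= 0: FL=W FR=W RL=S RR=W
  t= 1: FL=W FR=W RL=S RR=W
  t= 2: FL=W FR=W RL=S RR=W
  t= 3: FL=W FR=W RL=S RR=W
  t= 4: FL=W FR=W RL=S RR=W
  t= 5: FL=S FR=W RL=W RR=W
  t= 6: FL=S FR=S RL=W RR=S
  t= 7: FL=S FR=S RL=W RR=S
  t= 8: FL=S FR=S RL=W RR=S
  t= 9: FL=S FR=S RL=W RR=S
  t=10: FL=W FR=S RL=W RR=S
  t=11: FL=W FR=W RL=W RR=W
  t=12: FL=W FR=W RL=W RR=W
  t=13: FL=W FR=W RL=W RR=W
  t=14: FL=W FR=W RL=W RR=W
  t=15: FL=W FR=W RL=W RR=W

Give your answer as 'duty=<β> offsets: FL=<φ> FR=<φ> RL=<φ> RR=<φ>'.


duty=5 offsets: FL=11 FR=10 RL=0 RR=10

duty β = stance ticks per leg = 5
FL: stance ticks = 5; W→S at t=5 → φ=11
FR: stance ticks = 5; W→S at t=6 → φ=10
RL: stance ticks = 5; W→S at t=0 → φ=0
RR: stance ticks = 5; W→S at t=6 → φ=10


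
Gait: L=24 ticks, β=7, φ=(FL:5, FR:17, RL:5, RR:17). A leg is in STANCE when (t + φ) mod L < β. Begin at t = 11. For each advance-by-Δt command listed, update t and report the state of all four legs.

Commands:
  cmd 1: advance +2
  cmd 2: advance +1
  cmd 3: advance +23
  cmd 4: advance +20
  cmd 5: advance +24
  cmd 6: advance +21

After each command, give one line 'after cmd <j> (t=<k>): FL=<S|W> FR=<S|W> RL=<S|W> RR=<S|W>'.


after cmd 1 (t=13): FL=W FR=S RL=W RR=S
after cmd 2 (t=14): FL=W FR=W RL=W RR=W
after cmd 3 (t=37): FL=W FR=S RL=W RR=S
after cmd 4 (t=57): FL=W FR=S RL=W RR=S
after cmd 5 (t=81): FL=W FR=S RL=W RR=S
after cmd 6 (t=102): FL=W FR=W RL=W RR=W

start t=11: FL=W FR=S RL=W RR=S
cmd 1: advance +2 → t=13, phase=(18,6,18,6) → FL=W FR=S RL=W RR=S
cmd 2: advance +1 → t=14, phase=(19,7,19,7) → FL=W FR=W RL=W RR=W
cmd 3: advance +23 → t=37, phase=(18,6,18,6) → FL=W FR=S RL=W RR=S
cmd 4: advance +20 → t=57, phase=(14,2,14,2) → FL=W FR=S RL=W RR=S
cmd 5: advance +24 → t=81, phase=(14,2,14,2) → FL=W FR=S RL=W RR=S
cmd 6: advance +21 → t=102, phase=(11,23,11,23) → FL=W FR=W RL=W RR=W


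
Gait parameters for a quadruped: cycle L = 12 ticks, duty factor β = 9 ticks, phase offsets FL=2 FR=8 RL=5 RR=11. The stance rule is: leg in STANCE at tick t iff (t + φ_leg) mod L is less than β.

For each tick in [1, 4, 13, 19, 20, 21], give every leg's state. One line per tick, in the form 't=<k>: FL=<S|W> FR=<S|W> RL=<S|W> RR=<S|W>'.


t=1: FL=S FR=W RL=S RR=S
t=4: FL=S FR=S RL=W RR=S
t=13: FL=S FR=W RL=S RR=S
t=19: FL=W FR=S RL=S RR=S
t=20: FL=W FR=S RL=S RR=S
t=21: FL=W FR=S RL=S RR=S

t=1: phase=(3,9,6,0) vs β=9 → FL=S FR=W RL=S RR=S
t=4: phase=(6,0,9,3) vs β=9 → FL=S FR=S RL=W RR=S
t=13: phase=(3,9,6,0) vs β=9 → FL=S FR=W RL=S RR=S
t=19: phase=(9,3,0,6) vs β=9 → FL=W FR=S RL=S RR=S
t=20: phase=(10,4,1,7) vs β=9 → FL=W FR=S RL=S RR=S
t=21: phase=(11,5,2,8) vs β=9 → FL=W FR=S RL=S RR=S


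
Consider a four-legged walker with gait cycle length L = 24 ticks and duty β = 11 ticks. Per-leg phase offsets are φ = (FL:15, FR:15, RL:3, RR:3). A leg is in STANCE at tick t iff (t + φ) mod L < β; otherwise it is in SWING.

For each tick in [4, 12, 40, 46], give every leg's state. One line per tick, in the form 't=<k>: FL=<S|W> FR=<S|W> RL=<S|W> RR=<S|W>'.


t=4: FL=W FR=W RL=S RR=S
t=12: FL=S FR=S RL=W RR=W
t=40: FL=S FR=S RL=W RR=W
t=46: FL=W FR=W RL=S RR=S

t=4: phase=(19,19,7,7) vs β=11 → FL=W FR=W RL=S RR=S
t=12: phase=(3,3,15,15) vs β=11 → FL=S FR=S RL=W RR=W
t=40: phase=(7,7,19,19) vs β=11 → FL=S FR=S RL=W RR=W
t=46: phase=(13,13,1,1) vs β=11 → FL=W FR=W RL=S RR=S


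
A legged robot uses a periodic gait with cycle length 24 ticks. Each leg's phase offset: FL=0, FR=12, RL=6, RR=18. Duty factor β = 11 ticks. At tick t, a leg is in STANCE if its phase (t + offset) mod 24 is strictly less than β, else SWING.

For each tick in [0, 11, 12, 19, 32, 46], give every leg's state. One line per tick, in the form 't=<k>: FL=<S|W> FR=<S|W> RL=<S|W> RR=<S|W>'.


t=0: phase=(0,12,6,18) vs β=11 → FL=S FR=W RL=S RR=W
t=11: phase=(11,23,17,5) vs β=11 → FL=W FR=W RL=W RR=S
t=12: phase=(12,0,18,6) vs β=11 → FL=W FR=S RL=W RR=S
t=19: phase=(19,7,1,13) vs β=11 → FL=W FR=S RL=S RR=W
t=32: phase=(8,20,14,2) vs β=11 → FL=S FR=W RL=W RR=S
t=46: phase=(22,10,4,16) vs β=11 → FL=W FR=S RL=S RR=W

t=0: FL=S FR=W RL=S RR=W
t=11: FL=W FR=W RL=W RR=S
t=12: FL=W FR=S RL=W RR=S
t=19: FL=W FR=S RL=S RR=W
t=32: FL=S FR=W RL=W RR=S
t=46: FL=W FR=S RL=S RR=W


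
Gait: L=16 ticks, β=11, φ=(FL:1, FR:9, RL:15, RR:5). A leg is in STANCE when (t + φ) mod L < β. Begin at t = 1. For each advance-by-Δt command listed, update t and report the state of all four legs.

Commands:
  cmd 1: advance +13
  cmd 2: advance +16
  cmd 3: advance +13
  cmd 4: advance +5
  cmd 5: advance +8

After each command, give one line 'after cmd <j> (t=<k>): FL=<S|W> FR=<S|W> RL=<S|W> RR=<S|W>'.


after cmd 1 (t=14): FL=W FR=S RL=W RR=S
after cmd 2 (t=30): FL=W FR=S RL=W RR=S
after cmd 3 (t=43): FL=W FR=S RL=S RR=S
after cmd 4 (t=48): FL=S FR=S RL=W RR=S
after cmd 5 (t=56): FL=S FR=S RL=S RR=W

start t=1: FL=S FR=S RL=S RR=S
cmd 1: advance +13 → t=14, phase=(15,7,13,3) → FL=W FR=S RL=W RR=S
cmd 2: advance +16 → t=30, phase=(15,7,13,3) → FL=W FR=S RL=W RR=S
cmd 3: advance +13 → t=43, phase=(12,4,10,0) → FL=W FR=S RL=S RR=S
cmd 4: advance +5 → t=48, phase=(1,9,15,5) → FL=S FR=S RL=W RR=S
cmd 5: advance +8 → t=56, phase=(9,1,7,13) → FL=S FR=S RL=S RR=W


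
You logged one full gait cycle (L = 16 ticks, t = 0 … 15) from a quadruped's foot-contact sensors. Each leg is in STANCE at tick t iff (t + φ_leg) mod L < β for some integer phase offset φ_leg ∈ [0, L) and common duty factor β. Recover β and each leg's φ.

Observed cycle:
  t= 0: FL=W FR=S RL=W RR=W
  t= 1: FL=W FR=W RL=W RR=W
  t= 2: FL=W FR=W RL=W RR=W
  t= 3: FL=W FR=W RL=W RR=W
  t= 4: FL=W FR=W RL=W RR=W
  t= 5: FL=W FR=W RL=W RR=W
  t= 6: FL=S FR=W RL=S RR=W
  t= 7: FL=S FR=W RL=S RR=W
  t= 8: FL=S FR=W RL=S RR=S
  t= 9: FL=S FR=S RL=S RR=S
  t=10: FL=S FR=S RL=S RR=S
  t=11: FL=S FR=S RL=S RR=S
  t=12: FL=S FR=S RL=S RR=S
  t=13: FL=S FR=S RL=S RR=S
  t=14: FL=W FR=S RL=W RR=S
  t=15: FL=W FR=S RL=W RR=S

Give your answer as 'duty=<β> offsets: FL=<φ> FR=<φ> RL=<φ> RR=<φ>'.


duty=8 offsets: FL=10 FR=7 RL=10 RR=8

duty β = stance ticks per leg = 8
FL: stance ticks = 8; W→S at t=6 → φ=10
FR: stance ticks = 8; W→S at t=9 → φ=7
RL: stance ticks = 8; W→S at t=6 → φ=10
RR: stance ticks = 8; W→S at t=8 → φ=8


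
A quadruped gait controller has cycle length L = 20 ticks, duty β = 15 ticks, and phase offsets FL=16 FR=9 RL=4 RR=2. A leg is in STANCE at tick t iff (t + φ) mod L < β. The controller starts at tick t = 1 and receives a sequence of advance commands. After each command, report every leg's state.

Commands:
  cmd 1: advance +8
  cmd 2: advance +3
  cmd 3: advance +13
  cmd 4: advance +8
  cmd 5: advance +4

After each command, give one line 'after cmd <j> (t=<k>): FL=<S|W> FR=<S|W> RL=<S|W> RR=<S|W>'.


start t=1: FL=W FR=S RL=S RR=S
cmd 1: advance +8 → t=9, phase=(5,18,13,11) → FL=S FR=W RL=S RR=S
cmd 2: advance +3 → t=12, phase=(8,1,16,14) → FL=S FR=S RL=W RR=S
cmd 3: advance +13 → t=25, phase=(1,14,9,7) → FL=S FR=S RL=S RR=S
cmd 4: advance +8 → t=33, phase=(9,2,17,15) → FL=S FR=S RL=W RR=W
cmd 5: advance +4 → t=37, phase=(13,6,1,19) → FL=S FR=S RL=S RR=W

after cmd 1 (t=9): FL=S FR=W RL=S RR=S
after cmd 2 (t=12): FL=S FR=S RL=W RR=S
after cmd 3 (t=25): FL=S FR=S RL=S RR=S
after cmd 4 (t=33): FL=S FR=S RL=W RR=W
after cmd 5 (t=37): FL=S FR=S RL=S RR=W


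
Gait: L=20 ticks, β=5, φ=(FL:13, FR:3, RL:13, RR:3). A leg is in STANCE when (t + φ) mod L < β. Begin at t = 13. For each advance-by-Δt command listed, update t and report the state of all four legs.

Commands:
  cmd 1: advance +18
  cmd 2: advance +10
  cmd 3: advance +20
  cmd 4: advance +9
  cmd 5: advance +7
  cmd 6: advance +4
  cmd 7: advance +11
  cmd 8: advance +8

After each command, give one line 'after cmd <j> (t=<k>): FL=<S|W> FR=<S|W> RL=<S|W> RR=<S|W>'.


start t=13: FL=W FR=W RL=W RR=W
cmd 1: advance +18 → t=31, phase=(4,14,4,14) → FL=S FR=W RL=S RR=W
cmd 2: advance +10 → t=41, phase=(14,4,14,4) → FL=W FR=S RL=W RR=S
cmd 3: advance +20 → t=61, phase=(14,4,14,4) → FL=W FR=S RL=W RR=S
cmd 4: advance +9 → t=70, phase=(3,13,3,13) → FL=S FR=W RL=S RR=W
cmd 5: advance +7 → t=77, phase=(10,0,10,0) → FL=W FR=S RL=W RR=S
cmd 6: advance +4 → t=81, phase=(14,4,14,4) → FL=W FR=S RL=W RR=S
cmd 7: advance +11 → t=92, phase=(5,15,5,15) → FL=W FR=W RL=W RR=W
cmd 8: advance +8 → t=100, phase=(13,3,13,3) → FL=W FR=S RL=W RR=S

after cmd 1 (t=31): FL=S FR=W RL=S RR=W
after cmd 2 (t=41): FL=W FR=S RL=W RR=S
after cmd 3 (t=61): FL=W FR=S RL=W RR=S
after cmd 4 (t=70): FL=S FR=W RL=S RR=W
after cmd 5 (t=77): FL=W FR=S RL=W RR=S
after cmd 6 (t=81): FL=W FR=S RL=W RR=S
after cmd 7 (t=92): FL=W FR=W RL=W RR=W
after cmd 8 (t=100): FL=W FR=S RL=W RR=S


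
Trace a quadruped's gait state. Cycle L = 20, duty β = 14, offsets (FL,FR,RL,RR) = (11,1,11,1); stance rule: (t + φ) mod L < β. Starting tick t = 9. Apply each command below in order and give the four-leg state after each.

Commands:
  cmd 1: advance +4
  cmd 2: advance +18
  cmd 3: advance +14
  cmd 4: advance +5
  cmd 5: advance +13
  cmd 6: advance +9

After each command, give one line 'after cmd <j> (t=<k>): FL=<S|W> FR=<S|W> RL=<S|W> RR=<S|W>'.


after cmd 1 (t=13): FL=S FR=W RL=S RR=W
after cmd 2 (t=31): FL=S FR=S RL=S RR=S
after cmd 3 (t=45): FL=W FR=S RL=W RR=S
after cmd 4 (t=50): FL=S FR=S RL=S RR=S
after cmd 5 (t=63): FL=W FR=S RL=W RR=S
after cmd 6 (t=72): FL=S FR=S RL=S RR=S

start t=9: FL=S FR=S RL=S RR=S
cmd 1: advance +4 → t=13, phase=(4,14,4,14) → FL=S FR=W RL=S RR=W
cmd 2: advance +18 → t=31, phase=(2,12,2,12) → FL=S FR=S RL=S RR=S
cmd 3: advance +14 → t=45, phase=(16,6,16,6) → FL=W FR=S RL=W RR=S
cmd 4: advance +5 → t=50, phase=(1,11,1,11) → FL=S FR=S RL=S RR=S
cmd 5: advance +13 → t=63, phase=(14,4,14,4) → FL=W FR=S RL=W RR=S
cmd 6: advance +9 → t=72, phase=(3,13,3,13) → FL=S FR=S RL=S RR=S


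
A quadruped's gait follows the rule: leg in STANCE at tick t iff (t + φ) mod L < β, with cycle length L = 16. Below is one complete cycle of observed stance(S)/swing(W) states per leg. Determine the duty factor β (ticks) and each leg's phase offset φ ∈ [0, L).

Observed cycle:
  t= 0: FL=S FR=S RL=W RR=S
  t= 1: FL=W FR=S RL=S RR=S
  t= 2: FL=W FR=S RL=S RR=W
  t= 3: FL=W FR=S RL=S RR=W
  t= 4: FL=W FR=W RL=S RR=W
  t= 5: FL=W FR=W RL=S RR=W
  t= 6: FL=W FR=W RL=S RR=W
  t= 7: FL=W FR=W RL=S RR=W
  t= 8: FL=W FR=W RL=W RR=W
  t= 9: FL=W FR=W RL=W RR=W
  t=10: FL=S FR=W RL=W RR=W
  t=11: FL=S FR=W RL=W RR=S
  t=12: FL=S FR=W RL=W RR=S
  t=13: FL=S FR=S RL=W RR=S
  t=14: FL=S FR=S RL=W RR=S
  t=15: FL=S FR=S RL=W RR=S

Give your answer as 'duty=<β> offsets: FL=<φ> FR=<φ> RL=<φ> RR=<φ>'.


duty β = stance ticks per leg = 7
FL: stance ticks = 7; W→S at t=10 → φ=6
FR: stance ticks = 7; W→S at t=13 → φ=3
RL: stance ticks = 7; W→S at t=1 → φ=15
RR: stance ticks = 7; W→S at t=11 → φ=5

duty=7 offsets: FL=6 FR=3 RL=15 RR=5


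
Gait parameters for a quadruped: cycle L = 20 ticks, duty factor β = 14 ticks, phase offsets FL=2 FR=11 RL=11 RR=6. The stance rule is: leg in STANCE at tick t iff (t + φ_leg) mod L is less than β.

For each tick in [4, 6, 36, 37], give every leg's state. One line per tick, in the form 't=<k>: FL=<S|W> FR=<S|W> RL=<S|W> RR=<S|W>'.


t=4: FL=S FR=W RL=W RR=S
t=6: FL=S FR=W RL=W RR=S
t=36: FL=W FR=S RL=S RR=S
t=37: FL=W FR=S RL=S RR=S

t=4: phase=(6,15,15,10) vs β=14 → FL=S FR=W RL=W RR=S
t=6: phase=(8,17,17,12) vs β=14 → FL=S FR=W RL=W RR=S
t=36: phase=(18,7,7,2) vs β=14 → FL=W FR=S RL=S RR=S
t=37: phase=(19,8,8,3) vs β=14 → FL=W FR=S RL=S RR=S


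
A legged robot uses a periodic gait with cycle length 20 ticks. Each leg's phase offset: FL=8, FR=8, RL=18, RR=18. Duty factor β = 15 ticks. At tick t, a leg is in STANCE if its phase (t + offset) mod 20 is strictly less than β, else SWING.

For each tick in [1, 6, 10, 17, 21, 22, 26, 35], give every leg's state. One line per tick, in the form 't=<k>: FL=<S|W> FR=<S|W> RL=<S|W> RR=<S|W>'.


t=1: phase=(9,9,19,19) vs β=15 → FL=S FR=S RL=W RR=W
t=6: phase=(14,14,4,4) vs β=15 → FL=S FR=S RL=S RR=S
t=10: phase=(18,18,8,8) vs β=15 → FL=W FR=W RL=S RR=S
t=17: phase=(5,5,15,15) vs β=15 → FL=S FR=S RL=W RR=W
t=21: phase=(9,9,19,19) vs β=15 → FL=S FR=S RL=W RR=W
t=22: phase=(10,10,0,0) vs β=15 → FL=S FR=S RL=S RR=S
t=26: phase=(14,14,4,4) vs β=15 → FL=S FR=S RL=S RR=S
t=35: phase=(3,3,13,13) vs β=15 → FL=S FR=S RL=S RR=S

t=1: FL=S FR=S RL=W RR=W
t=6: FL=S FR=S RL=S RR=S
t=10: FL=W FR=W RL=S RR=S
t=17: FL=S FR=S RL=W RR=W
t=21: FL=S FR=S RL=W RR=W
t=22: FL=S FR=S RL=S RR=S
t=26: FL=S FR=S RL=S RR=S
t=35: FL=S FR=S RL=S RR=S


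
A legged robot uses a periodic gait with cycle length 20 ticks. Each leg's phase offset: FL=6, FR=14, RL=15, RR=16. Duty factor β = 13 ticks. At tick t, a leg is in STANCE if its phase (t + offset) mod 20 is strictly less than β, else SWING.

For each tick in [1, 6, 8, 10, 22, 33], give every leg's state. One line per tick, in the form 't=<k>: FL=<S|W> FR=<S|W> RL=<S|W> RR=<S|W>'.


t=1: FL=S FR=W RL=W RR=W
t=6: FL=S FR=S RL=S RR=S
t=8: FL=W FR=S RL=S RR=S
t=10: FL=W FR=S RL=S RR=S
t=22: FL=S FR=W RL=W RR=W
t=33: FL=W FR=S RL=S RR=S

t=1: phase=(7,15,16,17) vs β=13 → FL=S FR=W RL=W RR=W
t=6: phase=(12,0,1,2) vs β=13 → FL=S FR=S RL=S RR=S
t=8: phase=(14,2,3,4) vs β=13 → FL=W FR=S RL=S RR=S
t=10: phase=(16,4,5,6) vs β=13 → FL=W FR=S RL=S RR=S
t=22: phase=(8,16,17,18) vs β=13 → FL=S FR=W RL=W RR=W
t=33: phase=(19,7,8,9) vs β=13 → FL=W FR=S RL=S RR=S


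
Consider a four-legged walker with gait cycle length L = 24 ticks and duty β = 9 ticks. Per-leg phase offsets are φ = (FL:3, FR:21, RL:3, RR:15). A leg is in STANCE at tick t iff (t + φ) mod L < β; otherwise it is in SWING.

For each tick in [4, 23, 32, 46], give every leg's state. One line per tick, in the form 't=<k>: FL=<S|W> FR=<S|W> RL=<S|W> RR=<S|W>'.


t=4: phase=(7,1,7,19) vs β=9 → FL=S FR=S RL=S RR=W
t=23: phase=(2,20,2,14) vs β=9 → FL=S FR=W RL=S RR=W
t=32: phase=(11,5,11,23) vs β=9 → FL=W FR=S RL=W RR=W
t=46: phase=(1,19,1,13) vs β=9 → FL=S FR=W RL=S RR=W

t=4: FL=S FR=S RL=S RR=W
t=23: FL=S FR=W RL=S RR=W
t=32: FL=W FR=S RL=W RR=W
t=46: FL=S FR=W RL=S RR=W


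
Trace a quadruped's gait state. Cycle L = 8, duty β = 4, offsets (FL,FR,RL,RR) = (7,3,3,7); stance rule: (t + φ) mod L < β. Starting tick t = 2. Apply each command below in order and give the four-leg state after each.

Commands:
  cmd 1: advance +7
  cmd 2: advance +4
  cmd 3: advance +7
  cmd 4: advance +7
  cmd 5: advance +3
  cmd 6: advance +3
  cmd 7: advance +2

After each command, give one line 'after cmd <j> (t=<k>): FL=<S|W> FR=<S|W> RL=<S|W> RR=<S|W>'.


after cmd 1 (t=9): FL=S FR=W RL=W RR=S
after cmd 2 (t=13): FL=W FR=S RL=S RR=W
after cmd 3 (t=20): FL=S FR=W RL=W RR=S
after cmd 4 (t=27): FL=S FR=W RL=W RR=S
after cmd 5 (t=30): FL=W FR=S RL=S RR=W
after cmd 6 (t=33): FL=S FR=W RL=W RR=S
after cmd 7 (t=35): FL=S FR=W RL=W RR=S

start t=2: FL=S FR=W RL=W RR=S
cmd 1: advance +7 → t=9, phase=(0,4,4,0) → FL=S FR=W RL=W RR=S
cmd 2: advance +4 → t=13, phase=(4,0,0,4) → FL=W FR=S RL=S RR=W
cmd 3: advance +7 → t=20, phase=(3,7,7,3) → FL=S FR=W RL=W RR=S
cmd 4: advance +7 → t=27, phase=(2,6,6,2) → FL=S FR=W RL=W RR=S
cmd 5: advance +3 → t=30, phase=(5,1,1,5) → FL=W FR=S RL=S RR=W
cmd 6: advance +3 → t=33, phase=(0,4,4,0) → FL=S FR=W RL=W RR=S
cmd 7: advance +2 → t=35, phase=(2,6,6,2) → FL=S FR=W RL=W RR=S


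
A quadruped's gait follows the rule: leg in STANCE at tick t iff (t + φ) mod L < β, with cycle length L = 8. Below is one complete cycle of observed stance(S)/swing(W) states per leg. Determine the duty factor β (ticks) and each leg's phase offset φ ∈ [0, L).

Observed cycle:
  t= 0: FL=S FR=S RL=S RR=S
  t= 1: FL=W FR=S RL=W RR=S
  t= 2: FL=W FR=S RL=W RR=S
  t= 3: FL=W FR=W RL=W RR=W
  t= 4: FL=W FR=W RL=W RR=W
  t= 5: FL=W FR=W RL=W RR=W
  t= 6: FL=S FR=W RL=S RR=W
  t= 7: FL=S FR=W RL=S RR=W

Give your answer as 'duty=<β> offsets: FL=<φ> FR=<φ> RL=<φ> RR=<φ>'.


duty β = stance ticks per leg = 3
FL: stance ticks = 3; W→S at t=6 → φ=2
FR: stance ticks = 3; W→S at t=0 → φ=0
RL: stance ticks = 3; W→S at t=6 → φ=2
RR: stance ticks = 3; W→S at t=0 → φ=0

duty=3 offsets: FL=2 FR=0 RL=2 RR=0


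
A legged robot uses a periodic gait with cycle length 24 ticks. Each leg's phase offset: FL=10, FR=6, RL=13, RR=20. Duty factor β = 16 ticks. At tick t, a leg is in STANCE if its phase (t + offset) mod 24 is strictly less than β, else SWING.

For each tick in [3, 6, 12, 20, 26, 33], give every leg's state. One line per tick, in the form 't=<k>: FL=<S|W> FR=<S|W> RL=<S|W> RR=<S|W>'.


t=3: FL=S FR=S RL=W RR=W
t=6: FL=W FR=S RL=W RR=S
t=12: FL=W FR=W RL=S RR=S
t=20: FL=S FR=S RL=S RR=W
t=26: FL=S FR=S RL=S RR=W
t=33: FL=W FR=S RL=W RR=S

t=3: phase=(13,9,16,23) vs β=16 → FL=S FR=S RL=W RR=W
t=6: phase=(16,12,19,2) vs β=16 → FL=W FR=S RL=W RR=S
t=12: phase=(22,18,1,8) vs β=16 → FL=W FR=W RL=S RR=S
t=20: phase=(6,2,9,16) vs β=16 → FL=S FR=S RL=S RR=W
t=26: phase=(12,8,15,22) vs β=16 → FL=S FR=S RL=S RR=W
t=33: phase=(19,15,22,5) vs β=16 → FL=W FR=S RL=W RR=S


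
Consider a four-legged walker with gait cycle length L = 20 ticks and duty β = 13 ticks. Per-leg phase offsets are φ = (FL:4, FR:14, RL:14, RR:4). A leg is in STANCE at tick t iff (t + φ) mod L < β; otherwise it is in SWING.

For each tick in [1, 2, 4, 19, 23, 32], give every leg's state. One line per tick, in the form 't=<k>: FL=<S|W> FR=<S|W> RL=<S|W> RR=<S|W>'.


t=1: phase=(5,15,15,5) vs β=13 → FL=S FR=W RL=W RR=S
t=2: phase=(6,16,16,6) vs β=13 → FL=S FR=W RL=W RR=S
t=4: phase=(8,18,18,8) vs β=13 → FL=S FR=W RL=W RR=S
t=19: phase=(3,13,13,3) vs β=13 → FL=S FR=W RL=W RR=S
t=23: phase=(7,17,17,7) vs β=13 → FL=S FR=W RL=W RR=S
t=32: phase=(16,6,6,16) vs β=13 → FL=W FR=S RL=S RR=W

t=1: FL=S FR=W RL=W RR=S
t=2: FL=S FR=W RL=W RR=S
t=4: FL=S FR=W RL=W RR=S
t=19: FL=S FR=W RL=W RR=S
t=23: FL=S FR=W RL=W RR=S
t=32: FL=W FR=S RL=S RR=W


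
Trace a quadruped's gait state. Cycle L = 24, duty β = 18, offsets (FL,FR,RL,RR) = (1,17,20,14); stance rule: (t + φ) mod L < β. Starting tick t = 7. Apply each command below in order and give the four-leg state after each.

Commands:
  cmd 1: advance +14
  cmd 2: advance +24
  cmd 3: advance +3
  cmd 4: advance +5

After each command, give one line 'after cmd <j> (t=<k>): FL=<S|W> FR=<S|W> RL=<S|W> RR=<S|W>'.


start t=7: FL=S FR=S RL=S RR=W
cmd 1: advance +14 → t=21, phase=(22,14,17,11) → FL=W FR=S RL=S RR=S
cmd 2: advance +24 → t=45, phase=(22,14,17,11) → FL=W FR=S RL=S RR=S
cmd 3: advance +3 → t=48, phase=(1,17,20,14) → FL=S FR=S RL=W RR=S
cmd 4: advance +5 → t=53, phase=(6,22,1,19) → FL=S FR=W RL=S RR=W

after cmd 1 (t=21): FL=W FR=S RL=S RR=S
after cmd 2 (t=45): FL=W FR=S RL=S RR=S
after cmd 3 (t=48): FL=S FR=S RL=W RR=S
after cmd 4 (t=53): FL=S FR=W RL=S RR=W


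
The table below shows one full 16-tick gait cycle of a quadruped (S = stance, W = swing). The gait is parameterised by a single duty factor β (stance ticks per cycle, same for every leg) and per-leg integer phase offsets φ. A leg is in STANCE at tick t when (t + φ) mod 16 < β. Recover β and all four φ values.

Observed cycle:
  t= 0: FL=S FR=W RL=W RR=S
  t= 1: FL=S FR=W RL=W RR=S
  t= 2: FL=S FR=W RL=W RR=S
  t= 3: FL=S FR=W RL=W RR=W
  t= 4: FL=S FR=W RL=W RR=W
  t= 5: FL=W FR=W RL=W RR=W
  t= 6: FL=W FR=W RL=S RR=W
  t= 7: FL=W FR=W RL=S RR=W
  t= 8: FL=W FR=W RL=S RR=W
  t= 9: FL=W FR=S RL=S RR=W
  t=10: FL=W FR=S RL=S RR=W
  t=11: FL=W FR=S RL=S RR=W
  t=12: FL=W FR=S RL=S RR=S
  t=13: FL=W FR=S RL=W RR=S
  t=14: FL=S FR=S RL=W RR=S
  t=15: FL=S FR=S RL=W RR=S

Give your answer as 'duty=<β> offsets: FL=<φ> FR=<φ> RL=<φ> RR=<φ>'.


duty β = stance ticks per leg = 7
FL: stance ticks = 7; W→S at t=14 → φ=2
FR: stance ticks = 7; W→S at t=9 → φ=7
RL: stance ticks = 7; W→S at t=6 → φ=10
RR: stance ticks = 7; W→S at t=12 → φ=4

duty=7 offsets: FL=2 FR=7 RL=10 RR=4


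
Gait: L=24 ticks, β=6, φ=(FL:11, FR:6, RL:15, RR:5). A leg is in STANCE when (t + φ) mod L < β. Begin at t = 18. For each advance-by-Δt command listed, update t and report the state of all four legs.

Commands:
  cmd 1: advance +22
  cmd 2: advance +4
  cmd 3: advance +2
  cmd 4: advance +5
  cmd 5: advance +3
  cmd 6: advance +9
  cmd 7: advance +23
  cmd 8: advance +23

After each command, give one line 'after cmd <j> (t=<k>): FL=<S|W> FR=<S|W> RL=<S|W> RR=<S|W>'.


after cmd 1 (t=40): FL=S FR=W RL=W RR=W
after cmd 2 (t=44): FL=W FR=S RL=W RR=S
after cmd 3 (t=46): FL=W FR=S RL=W RR=S
after cmd 4 (t=51): FL=W FR=W RL=W RR=W
after cmd 5 (t=54): FL=W FR=W RL=W RR=W
after cmd 6 (t=63): FL=S FR=W RL=W RR=W
after cmd 7 (t=86): FL=S FR=W RL=S RR=W
after cmd 8 (t=109): FL=S FR=W RL=S RR=W

start t=18: FL=S FR=S RL=W RR=W
cmd 1: advance +22 → t=40, phase=(3,22,7,21) → FL=S FR=W RL=W RR=W
cmd 2: advance +4 → t=44, phase=(7,2,11,1) → FL=W FR=S RL=W RR=S
cmd 3: advance +2 → t=46, phase=(9,4,13,3) → FL=W FR=S RL=W RR=S
cmd 4: advance +5 → t=51, phase=(14,9,18,8) → FL=W FR=W RL=W RR=W
cmd 5: advance +3 → t=54, phase=(17,12,21,11) → FL=W FR=W RL=W RR=W
cmd 6: advance +9 → t=63, phase=(2,21,6,20) → FL=S FR=W RL=W RR=W
cmd 7: advance +23 → t=86, phase=(1,20,5,19) → FL=S FR=W RL=S RR=W
cmd 8: advance +23 → t=109, phase=(0,19,4,18) → FL=S FR=W RL=S RR=W
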